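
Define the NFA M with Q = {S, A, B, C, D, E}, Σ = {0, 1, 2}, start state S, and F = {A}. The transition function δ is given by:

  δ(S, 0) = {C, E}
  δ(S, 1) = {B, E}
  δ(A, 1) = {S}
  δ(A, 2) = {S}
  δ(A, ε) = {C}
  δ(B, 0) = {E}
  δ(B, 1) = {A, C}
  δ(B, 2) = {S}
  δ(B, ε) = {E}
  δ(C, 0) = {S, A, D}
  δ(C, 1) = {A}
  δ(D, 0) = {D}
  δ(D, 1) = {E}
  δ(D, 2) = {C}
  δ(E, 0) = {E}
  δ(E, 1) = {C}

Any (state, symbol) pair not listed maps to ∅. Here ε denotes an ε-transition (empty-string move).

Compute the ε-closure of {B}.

Begin with {B}.
ε-move B → E; add E.

{B, E}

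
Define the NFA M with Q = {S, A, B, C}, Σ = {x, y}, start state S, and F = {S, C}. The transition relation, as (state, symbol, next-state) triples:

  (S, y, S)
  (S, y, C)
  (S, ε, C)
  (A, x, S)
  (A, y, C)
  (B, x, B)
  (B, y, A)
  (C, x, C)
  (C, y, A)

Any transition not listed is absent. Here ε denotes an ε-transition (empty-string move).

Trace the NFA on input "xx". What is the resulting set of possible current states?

Start: ε-closure({S}) = {S, C}.
Read 'x': {S, C} → {C}.
Read 'x': {C} → {C}.

{C}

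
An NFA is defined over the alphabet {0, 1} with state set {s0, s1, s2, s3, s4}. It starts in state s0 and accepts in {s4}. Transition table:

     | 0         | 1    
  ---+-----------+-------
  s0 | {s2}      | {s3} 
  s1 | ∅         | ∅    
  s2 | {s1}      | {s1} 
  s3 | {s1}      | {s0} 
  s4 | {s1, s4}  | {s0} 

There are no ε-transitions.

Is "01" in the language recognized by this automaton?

No

Start in {s0}.
Read '0': s0→{s2}; now {s2}.
Read '1': s2→{s1}; now {s1}.
The final set {s1} contains no accepting state.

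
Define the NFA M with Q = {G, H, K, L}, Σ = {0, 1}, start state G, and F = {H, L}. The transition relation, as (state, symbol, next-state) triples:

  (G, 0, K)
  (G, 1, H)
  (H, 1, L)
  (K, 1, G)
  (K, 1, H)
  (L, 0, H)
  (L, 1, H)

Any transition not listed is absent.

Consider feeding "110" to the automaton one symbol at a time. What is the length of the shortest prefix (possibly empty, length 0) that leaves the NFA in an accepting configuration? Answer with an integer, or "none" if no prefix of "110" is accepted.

1

Start in {G}.
Read '1': G→{H}; now {H}.
None of the earlier sets intersect F, but {H} does.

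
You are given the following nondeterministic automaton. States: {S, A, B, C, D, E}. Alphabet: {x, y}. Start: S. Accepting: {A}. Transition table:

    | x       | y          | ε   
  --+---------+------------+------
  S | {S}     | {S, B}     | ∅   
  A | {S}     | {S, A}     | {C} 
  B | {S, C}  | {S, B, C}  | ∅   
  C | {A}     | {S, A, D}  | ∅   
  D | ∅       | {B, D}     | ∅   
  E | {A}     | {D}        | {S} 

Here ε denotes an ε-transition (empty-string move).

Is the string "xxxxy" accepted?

Start in {S}.
Read 'x': S→{S}; now {S}.
Read 'x': S→{S}; now {S}.
Read 'x': S→{S}; now {S}.
Read 'x': S→{S}; now {S}.
Read 'y': S→{S, B}; now {S, B}.
The final set {S, B} contains no accepting state.

No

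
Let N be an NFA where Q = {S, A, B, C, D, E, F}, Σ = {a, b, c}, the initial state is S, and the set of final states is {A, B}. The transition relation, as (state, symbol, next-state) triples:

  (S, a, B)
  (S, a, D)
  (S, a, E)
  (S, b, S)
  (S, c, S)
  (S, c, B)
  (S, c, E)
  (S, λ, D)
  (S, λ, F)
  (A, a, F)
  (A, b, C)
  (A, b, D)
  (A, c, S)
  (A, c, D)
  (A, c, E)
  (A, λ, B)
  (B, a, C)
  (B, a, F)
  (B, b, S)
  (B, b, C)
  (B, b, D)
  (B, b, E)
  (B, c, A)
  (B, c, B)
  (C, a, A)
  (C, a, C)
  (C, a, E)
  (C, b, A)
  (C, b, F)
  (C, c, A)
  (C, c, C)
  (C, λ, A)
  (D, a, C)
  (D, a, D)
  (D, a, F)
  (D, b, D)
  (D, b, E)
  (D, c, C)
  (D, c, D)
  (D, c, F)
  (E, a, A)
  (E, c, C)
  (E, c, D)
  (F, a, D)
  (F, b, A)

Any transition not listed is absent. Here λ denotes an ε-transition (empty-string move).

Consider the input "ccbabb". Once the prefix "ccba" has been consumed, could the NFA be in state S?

No

Start: ε-closure({S}) = {S, D, F}.
Read 'c': S→{S, B, E}, D→{C, D, F}, F→∅; union {S, B, C, D, E, F}; ε-closure = {S, A, B, C, D, E, F}.
Read 'c': S→{S, B, E}, A→{S, D, E}, B→{A, B}, C→{A, C}, D→{C, D, F}, E→{C, D}, F→∅; now {S, A, B, C, D, E, F}.
Read 'b': S→{S}, A→{C, D}, B→{S, C, D, E}, C→{A, F}, D→{D, E}, E→∅, F→{A}; union {S, A, C, D, E, F}; ε-closure = {S, A, B, C, D, E, F}.
Read 'a': S→{B, D, E}, A→{F}, B→{C, F}, C→{A, C, E}, D→{C, D, F}, E→{A}, F→{D}; now {A, B, C, D, E, F}.
State S is not in {A, B, C, D, E, F}.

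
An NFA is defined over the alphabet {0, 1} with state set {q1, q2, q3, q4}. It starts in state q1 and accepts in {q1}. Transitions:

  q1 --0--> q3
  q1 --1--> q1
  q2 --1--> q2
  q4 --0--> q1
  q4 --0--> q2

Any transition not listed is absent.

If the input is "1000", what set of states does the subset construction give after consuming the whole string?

∅

Start in {q1}.
Read '1': {q1} → {q1}.
Read '0': {q1} → {q3}.
Read '0': {q3} → ∅.
The set is empty and remains empty for the remaining 1 symbol.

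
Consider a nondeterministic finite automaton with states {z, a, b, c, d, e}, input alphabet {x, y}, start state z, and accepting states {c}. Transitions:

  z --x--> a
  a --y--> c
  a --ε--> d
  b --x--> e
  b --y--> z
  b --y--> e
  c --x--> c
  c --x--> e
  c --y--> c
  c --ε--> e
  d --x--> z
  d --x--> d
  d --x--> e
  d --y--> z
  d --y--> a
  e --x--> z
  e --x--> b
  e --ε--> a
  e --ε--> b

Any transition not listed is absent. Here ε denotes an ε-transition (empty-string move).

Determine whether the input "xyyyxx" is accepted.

Yes

Start in {z}.
Read 'x': {z} → {a, d}.
Read 'y': {a, d} → {z, a, b, c, d, e}.
Read 'y': {z, a, b, c, d, e} → {z, a, b, c, d, e}.
Read 'y': {z, a, b, c, d, e} → {z, a, b, c, d, e}.
Read 'x': {z, a, b, c, d, e} → {z, a, b, c, d, e}.
Read 'x': {z, a, b, c, d, e} → {z, a, b, c, d, e}.
The final set {z, a, b, c, d, e} contains the accepting state c.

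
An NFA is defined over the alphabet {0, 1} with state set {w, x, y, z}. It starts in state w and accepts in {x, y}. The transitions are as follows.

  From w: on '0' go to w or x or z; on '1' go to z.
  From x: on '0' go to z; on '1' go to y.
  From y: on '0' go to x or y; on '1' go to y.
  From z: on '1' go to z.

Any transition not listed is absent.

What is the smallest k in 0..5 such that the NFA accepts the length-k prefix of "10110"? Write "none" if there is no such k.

none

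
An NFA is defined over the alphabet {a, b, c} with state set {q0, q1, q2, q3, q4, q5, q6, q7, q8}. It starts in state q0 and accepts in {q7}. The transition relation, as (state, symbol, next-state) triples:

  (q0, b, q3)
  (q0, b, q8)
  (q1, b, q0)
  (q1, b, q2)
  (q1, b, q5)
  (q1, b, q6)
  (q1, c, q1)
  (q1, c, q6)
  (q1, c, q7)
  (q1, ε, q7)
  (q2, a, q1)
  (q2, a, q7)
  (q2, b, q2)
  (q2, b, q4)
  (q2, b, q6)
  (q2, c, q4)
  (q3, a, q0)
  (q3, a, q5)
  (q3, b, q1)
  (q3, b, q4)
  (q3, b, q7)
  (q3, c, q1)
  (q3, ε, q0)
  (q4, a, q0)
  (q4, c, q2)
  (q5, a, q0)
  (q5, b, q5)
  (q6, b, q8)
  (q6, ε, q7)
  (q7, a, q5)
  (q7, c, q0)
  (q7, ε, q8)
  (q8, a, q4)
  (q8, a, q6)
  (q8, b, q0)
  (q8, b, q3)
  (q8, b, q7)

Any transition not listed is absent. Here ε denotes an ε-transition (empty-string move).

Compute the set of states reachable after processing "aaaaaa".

Start in {q0}.
Read 'a': q0→∅; now ∅.
The set is empty and remains empty for the remaining 5 symbols.

∅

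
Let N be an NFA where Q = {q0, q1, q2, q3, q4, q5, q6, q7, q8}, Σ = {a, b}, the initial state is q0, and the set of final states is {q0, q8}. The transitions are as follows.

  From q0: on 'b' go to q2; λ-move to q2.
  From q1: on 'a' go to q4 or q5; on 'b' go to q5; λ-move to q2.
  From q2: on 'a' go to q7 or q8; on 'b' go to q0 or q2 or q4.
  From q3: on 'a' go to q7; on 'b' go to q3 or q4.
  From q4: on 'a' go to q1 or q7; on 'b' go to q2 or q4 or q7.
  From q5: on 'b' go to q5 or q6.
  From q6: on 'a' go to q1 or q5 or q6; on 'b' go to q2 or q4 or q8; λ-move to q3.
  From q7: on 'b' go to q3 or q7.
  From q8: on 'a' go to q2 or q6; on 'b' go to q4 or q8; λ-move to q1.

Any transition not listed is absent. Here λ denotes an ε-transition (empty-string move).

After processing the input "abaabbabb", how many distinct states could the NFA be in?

9

Start: ε-closure({q0}) = {q0, q2}.
Read 'a': q0→∅, q2→{q7, q8}; union {q7, q8}; ε-closure = {q1, q2, q7, q8}.
Read 'b': q1→{q5}, q2→{q0, q2, q4}, q7→{q3, q7}, q8→{q4, q8}; union {q0, q2, q3, q4, q5, q7, q8}; ε-closure = {q0, q1, q2, q3, q4, q5, q7, q8}.
Read 'a': q0→∅, q1→{q4, q5}, q2→{q7, q8}, q3→{q7}, q4→{q1, q7}, q5→∅, q7→∅, q8→{q2, q6}; union {q1, q2, q4, q5, q6, q7, q8}; ε-closure = {q1, q2, q3, q4, q5, q6, q7, q8}.
Read 'a': q1→{q4, q5}, q2→{q7, q8}, q3→{q7}, q4→{q1, q7}, q5→∅, q6→{q1, q5, q6}, q7→∅, q8→{q2, q6}; union {q1, q2, q4, q5, q6, q7, q8}; ε-closure = {q1, q2, q3, q4, q5, q6, q7, q8}.
Read 'b': q1→{q5}, q2→{q0, q2, q4}, q3→{q3, q4}, q4→{q2, q4, q7}, q5→{q5, q6}, q6→{q2, q4, q8}, q7→{q3, q7}, q8→{q4, q8}; union {q0, q2, q3, q4, q5, q6, q7, q8}; ε-closure = {q0, q1, q2, q3, q4, q5, q6, q7, q8}.
Read 'b': q0→{q2}, q1→{q5}, q2→{q0, q2, q4}, q3→{q3, q4}, q4→{q2, q4, q7}, q5→{q5, q6}, q6→{q2, q4, q8}, q7→{q3, q7}, q8→{q4, q8}; union {q0, q2, q3, q4, q5, q6, q7, q8}; ε-closure = {q0, q1, q2, q3, q4, q5, q6, q7, q8}.
Read 'a': q0→∅, q1→{q4, q5}, q2→{q7, q8}, q3→{q7}, q4→{q1, q7}, q5→∅, q6→{q1, q5, q6}, q7→∅, q8→{q2, q6}; union {q1, q2, q4, q5, q6, q7, q8}; ε-closure = {q1, q2, q3, q4, q5, q6, q7, q8}.
Read 'b': q1→{q5}, q2→{q0, q2, q4}, q3→{q3, q4}, q4→{q2, q4, q7}, q5→{q5, q6}, q6→{q2, q4, q8}, q7→{q3, q7}, q8→{q4, q8}; union {q0, q2, q3, q4, q5, q6, q7, q8}; ε-closure = {q0, q1, q2, q3, q4, q5, q6, q7, q8}.
Read 'b': q0→{q2}, q1→{q5}, q2→{q0, q2, q4}, q3→{q3, q4}, q4→{q2, q4, q7}, q5→{q5, q6}, q6→{q2, q4, q8}, q7→{q3, q7}, q8→{q4, q8}; union {q0, q2, q3, q4, q5, q6, q7, q8}; ε-closure = {q0, q1, q2, q3, q4, q5, q6, q7, q8}.
That set has 9 states.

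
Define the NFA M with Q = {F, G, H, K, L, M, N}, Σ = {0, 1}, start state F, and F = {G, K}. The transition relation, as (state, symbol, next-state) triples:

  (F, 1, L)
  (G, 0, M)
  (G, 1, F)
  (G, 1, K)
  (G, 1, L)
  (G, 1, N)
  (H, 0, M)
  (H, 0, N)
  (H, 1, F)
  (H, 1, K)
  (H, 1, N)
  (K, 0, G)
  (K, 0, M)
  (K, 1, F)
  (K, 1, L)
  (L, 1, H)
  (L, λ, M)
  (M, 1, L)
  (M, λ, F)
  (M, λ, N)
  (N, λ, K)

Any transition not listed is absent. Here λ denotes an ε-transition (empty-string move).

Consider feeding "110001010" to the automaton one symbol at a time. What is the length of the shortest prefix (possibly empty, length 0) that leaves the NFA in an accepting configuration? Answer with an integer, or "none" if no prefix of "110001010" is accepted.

1

Start in {F}.
Read '1': F→{L}; union {L}; ε-closure = {F, K, L, M, N}.
None of the earlier sets intersect F, but {F, K, L, M, N} does.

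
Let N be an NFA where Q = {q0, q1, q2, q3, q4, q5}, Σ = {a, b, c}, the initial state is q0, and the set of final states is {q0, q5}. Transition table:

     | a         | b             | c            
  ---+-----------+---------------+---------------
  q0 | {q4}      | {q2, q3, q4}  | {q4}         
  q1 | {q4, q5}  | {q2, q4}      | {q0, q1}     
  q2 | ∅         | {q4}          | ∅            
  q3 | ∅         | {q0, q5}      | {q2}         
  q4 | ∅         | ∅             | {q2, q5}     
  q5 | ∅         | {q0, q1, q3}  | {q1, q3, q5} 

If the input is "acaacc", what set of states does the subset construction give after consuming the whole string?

∅

Start in {q0}.
Read 'a': q0→{q4}; now {q4}.
Read 'c': q4→{q2, q5}; now {q2, q5}.
Read 'a': q2→∅, q5→∅; now ∅.
The set is empty and remains empty for the remaining 3 symbols.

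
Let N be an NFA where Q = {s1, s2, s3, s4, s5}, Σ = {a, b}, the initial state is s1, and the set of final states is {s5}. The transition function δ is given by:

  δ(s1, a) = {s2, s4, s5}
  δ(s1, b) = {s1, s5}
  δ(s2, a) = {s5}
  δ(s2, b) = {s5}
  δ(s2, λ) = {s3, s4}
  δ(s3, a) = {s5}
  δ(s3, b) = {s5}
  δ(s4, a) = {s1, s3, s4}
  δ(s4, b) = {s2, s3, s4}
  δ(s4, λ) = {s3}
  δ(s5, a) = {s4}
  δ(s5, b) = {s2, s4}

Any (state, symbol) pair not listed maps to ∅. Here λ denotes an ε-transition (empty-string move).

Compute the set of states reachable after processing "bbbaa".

Start in {s1}.
Read 'b': s1→{s1, s5}; now {s1, s5}.
Read 'b': s1→{s1, s5}, s5→{s2, s4}; union {s1, s2, s4, s5}; ε-closure = {s1, s2, s3, s4, s5}.
Read 'b': s1→{s1, s5}, s2→{s5}, s3→{s5}, s4→{s2, s3, s4}, s5→{s2, s4}; now {s1, s2, s3, s4, s5}.
Read 'a': s1→{s2, s4, s5}, s2→{s5}, s3→{s5}, s4→{s1, s3, s4}, s5→{s4}; now {s1, s2, s3, s4, s5}.
Read 'a': s1→{s2, s4, s5}, s2→{s5}, s3→{s5}, s4→{s1, s3, s4}, s5→{s4}; now {s1, s2, s3, s4, s5}.

{s1, s2, s3, s4, s5}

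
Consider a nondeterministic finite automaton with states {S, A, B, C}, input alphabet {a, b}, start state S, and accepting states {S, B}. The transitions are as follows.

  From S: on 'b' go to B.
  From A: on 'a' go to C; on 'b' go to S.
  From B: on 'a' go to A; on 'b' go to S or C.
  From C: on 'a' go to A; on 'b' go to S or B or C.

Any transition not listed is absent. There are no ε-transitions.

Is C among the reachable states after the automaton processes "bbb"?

Yes

Start in {S}.
Read 'b': {S} → {B}.
Read 'b': {B} → {S, C}.
Read 'b': {S, C} → {S, B, C}.
State C is in {S, B, C}.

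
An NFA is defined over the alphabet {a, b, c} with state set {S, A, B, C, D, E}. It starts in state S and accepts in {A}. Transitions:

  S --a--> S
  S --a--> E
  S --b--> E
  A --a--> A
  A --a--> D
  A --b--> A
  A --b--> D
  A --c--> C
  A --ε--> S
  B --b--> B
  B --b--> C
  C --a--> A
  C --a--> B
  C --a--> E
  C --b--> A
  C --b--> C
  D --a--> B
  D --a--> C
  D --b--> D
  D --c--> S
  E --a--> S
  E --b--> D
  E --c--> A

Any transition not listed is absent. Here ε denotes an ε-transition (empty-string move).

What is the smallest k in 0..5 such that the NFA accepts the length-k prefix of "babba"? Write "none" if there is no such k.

none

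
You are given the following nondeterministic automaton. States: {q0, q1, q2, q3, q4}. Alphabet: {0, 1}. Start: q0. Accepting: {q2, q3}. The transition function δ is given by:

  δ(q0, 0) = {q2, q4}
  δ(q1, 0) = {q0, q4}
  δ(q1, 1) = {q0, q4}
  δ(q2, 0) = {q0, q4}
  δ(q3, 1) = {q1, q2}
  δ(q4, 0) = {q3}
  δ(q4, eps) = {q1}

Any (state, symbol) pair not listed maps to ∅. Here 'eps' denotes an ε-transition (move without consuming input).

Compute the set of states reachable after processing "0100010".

Start in {q0}.
Read '0': {q0} → {q1, q2, q4}.
Read '1': {q1, q2, q4} → {q0, q1, q4}.
Read '0': {q0, q1, q4} → {q0, q1, q2, q3, q4}.
Read '0': {q0, q1, q2, q3, q4} → {q0, q1, q2, q3, q4}.
Read '0': {q0, q1, q2, q3, q4} → {q0, q1, q2, q3, q4}.
Read '1': {q0, q1, q2, q3, q4} → {q0, q1, q2, q4}.
Read '0': {q0, q1, q2, q4} → {q0, q1, q2, q3, q4}.

{q0, q1, q2, q3, q4}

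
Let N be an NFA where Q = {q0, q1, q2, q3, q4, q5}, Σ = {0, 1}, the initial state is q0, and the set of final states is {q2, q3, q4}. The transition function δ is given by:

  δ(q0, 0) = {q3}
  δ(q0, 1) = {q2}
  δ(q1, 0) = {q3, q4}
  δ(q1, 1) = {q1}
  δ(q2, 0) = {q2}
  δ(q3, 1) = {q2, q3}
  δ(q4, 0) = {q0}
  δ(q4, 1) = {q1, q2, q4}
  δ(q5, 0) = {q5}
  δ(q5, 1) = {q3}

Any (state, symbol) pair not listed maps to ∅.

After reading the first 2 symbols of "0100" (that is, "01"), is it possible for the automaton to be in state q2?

Start in {q0}.
Read '0': q0→{q3}; now {q3}.
Read '1': q3→{q2, q3}; now {q2, q3}.
State q2 is in {q2, q3}.

Yes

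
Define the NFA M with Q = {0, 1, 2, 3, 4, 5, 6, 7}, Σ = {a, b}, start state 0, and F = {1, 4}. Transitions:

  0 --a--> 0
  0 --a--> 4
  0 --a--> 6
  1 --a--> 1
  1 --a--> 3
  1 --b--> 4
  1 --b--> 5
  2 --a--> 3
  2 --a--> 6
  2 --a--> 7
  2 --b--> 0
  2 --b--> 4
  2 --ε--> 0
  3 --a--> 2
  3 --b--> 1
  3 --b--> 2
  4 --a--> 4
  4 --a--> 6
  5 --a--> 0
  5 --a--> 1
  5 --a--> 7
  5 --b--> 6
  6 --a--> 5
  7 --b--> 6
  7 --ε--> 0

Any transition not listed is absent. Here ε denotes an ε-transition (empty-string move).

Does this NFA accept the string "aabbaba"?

Start in {0}.
Read 'a': 0→{0, 4, 6}; now {0, 4, 6}.
Read 'a': 0→{0, 4, 6}, 4→{4, 6}, 6→{5}; now {0, 4, 5, 6}.
Read 'b': 0→∅, 4→∅, 5→{6}, 6→∅; now {6}.
Read 'b': 6→∅; now ∅.
The set is empty and remains empty for the remaining 3 symbols.
The final set ∅ contains no accepting state.

No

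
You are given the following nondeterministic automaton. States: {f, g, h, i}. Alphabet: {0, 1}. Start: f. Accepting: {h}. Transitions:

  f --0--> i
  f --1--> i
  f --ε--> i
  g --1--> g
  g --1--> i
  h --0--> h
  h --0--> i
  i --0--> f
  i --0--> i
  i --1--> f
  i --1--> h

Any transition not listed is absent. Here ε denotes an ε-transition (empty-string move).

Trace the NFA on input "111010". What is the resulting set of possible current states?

Start: ε-closure({f}) = {f, i}.
Read '1': f→{i}, i→{f, h}; now {f, h, i}.
Read '1': f→{i}, h→∅, i→{f, h}; now {f, h, i}.
Read '1': f→{i}, h→∅, i→{f, h}; now {f, h, i}.
Read '0': f→{i}, h→{h, i}, i→{f, i}; now {f, h, i}.
Read '1': f→{i}, h→∅, i→{f, h}; now {f, h, i}.
Read '0': f→{i}, h→{h, i}, i→{f, i}; now {f, h, i}.

{f, h, i}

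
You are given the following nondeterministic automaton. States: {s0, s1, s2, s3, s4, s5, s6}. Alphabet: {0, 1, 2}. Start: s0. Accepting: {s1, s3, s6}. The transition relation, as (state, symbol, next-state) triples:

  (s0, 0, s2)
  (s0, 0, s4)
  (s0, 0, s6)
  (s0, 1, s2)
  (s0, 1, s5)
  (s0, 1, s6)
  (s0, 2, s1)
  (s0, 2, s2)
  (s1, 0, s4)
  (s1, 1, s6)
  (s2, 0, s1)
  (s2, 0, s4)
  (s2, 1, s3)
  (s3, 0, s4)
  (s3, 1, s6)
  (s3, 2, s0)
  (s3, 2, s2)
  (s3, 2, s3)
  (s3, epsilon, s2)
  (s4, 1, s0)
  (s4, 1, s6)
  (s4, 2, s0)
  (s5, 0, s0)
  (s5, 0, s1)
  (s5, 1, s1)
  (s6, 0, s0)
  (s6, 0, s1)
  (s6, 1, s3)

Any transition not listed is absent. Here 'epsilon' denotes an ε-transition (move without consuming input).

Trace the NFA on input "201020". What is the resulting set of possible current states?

{s1, s2, s4, s6}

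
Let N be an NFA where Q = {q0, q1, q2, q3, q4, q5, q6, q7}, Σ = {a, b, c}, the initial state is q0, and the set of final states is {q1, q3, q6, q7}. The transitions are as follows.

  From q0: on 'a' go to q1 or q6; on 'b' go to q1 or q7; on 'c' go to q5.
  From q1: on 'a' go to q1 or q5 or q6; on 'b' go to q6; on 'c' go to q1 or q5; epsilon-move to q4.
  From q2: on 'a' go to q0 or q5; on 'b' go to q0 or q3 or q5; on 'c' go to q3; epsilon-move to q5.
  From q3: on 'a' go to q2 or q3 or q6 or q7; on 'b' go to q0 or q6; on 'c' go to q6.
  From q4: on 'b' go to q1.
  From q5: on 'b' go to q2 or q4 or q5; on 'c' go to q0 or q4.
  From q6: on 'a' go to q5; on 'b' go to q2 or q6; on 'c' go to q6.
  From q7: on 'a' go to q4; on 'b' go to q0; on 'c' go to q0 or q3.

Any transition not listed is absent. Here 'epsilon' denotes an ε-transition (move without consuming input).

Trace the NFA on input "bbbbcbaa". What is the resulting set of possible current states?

{q1, q4, q5, q6}

Start in {q0}.
Read 'b': {q0} → {q1, q4, q7}.
Read 'b': {q1, q4, q7} → {q0, q1, q4, q6}.
Read 'b': {q0, q1, q4, q6} → {q1, q2, q4, q5, q6, q7}.
Read 'b': {q1, q2, q4, q5, q6, q7} → {q0, q1, q2, q3, q4, q5, q6}.
Read 'c': {q0, q1, q2, q3, q4, q5, q6} → {q0, q1, q3, q4, q5, q6}.
Read 'b': {q0, q1, q3, q4, q5, q6} → {q0, q1, q2, q4, q5, q6, q7}.
Read 'a': {q0, q1, q2, q4, q5, q6, q7} → {q0, q1, q4, q5, q6}.
Read 'a': {q0, q1, q4, q5, q6} → {q1, q4, q5, q6}.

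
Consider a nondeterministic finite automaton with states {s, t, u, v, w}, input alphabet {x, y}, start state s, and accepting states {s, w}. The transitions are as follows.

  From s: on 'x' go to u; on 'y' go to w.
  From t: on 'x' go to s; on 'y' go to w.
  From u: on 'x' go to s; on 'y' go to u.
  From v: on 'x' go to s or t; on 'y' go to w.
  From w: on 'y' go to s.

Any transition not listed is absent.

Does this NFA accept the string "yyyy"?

Start in {s}.
Read 'y': s→{w}; now {w}.
Read 'y': w→{s}; now {s}.
Read 'y': s→{w}; now {w}.
Read 'y': w→{s}; now {s}.
The final set {s} contains the accepting state s.

Yes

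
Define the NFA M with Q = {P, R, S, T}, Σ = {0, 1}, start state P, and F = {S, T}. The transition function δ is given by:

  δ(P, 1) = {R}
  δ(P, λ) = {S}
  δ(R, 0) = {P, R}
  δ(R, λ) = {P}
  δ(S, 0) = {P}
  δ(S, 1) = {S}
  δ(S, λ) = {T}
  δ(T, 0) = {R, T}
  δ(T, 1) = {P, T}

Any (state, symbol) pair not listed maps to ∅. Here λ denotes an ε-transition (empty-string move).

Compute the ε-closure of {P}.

Begin with {P}.
ε-move P → S; add S.
ε-move S → T; add T.

{P, S, T}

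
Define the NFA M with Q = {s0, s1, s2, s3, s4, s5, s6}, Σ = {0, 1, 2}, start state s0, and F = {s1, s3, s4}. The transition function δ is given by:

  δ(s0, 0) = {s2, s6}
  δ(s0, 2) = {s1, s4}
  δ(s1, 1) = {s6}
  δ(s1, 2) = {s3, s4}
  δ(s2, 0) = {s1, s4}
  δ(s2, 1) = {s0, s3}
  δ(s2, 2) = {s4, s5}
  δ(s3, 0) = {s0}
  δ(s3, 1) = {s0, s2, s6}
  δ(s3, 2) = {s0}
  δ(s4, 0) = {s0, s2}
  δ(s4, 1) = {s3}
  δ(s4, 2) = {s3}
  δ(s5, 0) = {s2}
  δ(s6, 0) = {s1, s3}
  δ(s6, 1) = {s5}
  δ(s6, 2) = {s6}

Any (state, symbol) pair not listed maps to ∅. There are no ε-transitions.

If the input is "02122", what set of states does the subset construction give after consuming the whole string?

Start in {s0}.
Read '0': {s0} → {s2, s6}.
Read '2': {s2, s6} → {s4, s5, s6}.
Read '1': {s4, s5, s6} → {s3, s5}.
Read '2': {s3, s5} → {s0}.
Read '2': {s0} → {s1, s4}.

{s1, s4}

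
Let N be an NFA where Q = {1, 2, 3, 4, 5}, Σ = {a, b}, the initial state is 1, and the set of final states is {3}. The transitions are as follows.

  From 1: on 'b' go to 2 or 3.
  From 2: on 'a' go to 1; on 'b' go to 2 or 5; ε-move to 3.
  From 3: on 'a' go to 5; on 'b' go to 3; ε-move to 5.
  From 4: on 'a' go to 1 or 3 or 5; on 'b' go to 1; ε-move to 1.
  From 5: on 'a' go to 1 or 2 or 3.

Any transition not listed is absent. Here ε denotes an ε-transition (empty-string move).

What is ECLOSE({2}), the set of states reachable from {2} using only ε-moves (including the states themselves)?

Begin with {2}.
ε-move 2 → 3; add 3.
ε-move 3 → 5; add 5.

{2, 3, 5}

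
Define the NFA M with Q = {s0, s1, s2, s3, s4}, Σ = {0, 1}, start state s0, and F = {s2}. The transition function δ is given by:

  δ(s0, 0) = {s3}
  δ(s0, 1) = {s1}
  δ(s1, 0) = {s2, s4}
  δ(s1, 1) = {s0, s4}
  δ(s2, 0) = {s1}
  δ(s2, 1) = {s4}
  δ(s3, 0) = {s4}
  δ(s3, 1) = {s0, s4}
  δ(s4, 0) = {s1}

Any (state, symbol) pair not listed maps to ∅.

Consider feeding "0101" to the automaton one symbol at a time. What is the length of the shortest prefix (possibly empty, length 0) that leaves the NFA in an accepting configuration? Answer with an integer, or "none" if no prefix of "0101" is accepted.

Start in {s0}.
Read '0': s0→{s3}; now {s3}.
Read '1': s3→{s0, s4}; now {s0, s4}.
Read '0': s0→{s3}, s4→{s1}; now {s1, s3}.
Read '1': s1→{s0, s4}, s3→{s0, s4}; now {s0, s4}.
No reachable set along the way intersects F.

none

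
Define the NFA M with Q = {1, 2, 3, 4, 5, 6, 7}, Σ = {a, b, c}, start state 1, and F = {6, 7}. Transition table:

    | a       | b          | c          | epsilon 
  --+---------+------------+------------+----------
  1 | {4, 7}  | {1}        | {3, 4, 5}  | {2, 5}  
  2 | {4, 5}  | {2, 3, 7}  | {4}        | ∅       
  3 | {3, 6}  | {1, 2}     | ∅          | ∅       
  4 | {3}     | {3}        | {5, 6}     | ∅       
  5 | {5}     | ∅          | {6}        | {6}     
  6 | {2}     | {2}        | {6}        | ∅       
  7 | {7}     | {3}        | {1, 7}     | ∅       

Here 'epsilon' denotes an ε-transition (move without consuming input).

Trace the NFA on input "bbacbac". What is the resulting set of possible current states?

{1, 2, 4, 5, 6, 7}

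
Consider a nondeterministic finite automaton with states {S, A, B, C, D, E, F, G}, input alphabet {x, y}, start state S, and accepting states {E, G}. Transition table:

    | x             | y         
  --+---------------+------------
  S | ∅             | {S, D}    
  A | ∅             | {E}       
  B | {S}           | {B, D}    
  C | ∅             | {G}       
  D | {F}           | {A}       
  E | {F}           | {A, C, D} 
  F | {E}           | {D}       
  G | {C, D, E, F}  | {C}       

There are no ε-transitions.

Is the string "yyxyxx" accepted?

Start in {S}.
Read 'y': S→{S, D}; now {S, D}.
Read 'y': S→{S, D}, D→{A}; now {S, A, D}.
Read 'x': S→∅, A→∅, D→{F}; now {F}.
Read 'y': F→{D}; now {D}.
Read 'x': D→{F}; now {F}.
Read 'x': F→{E}; now {E}.
The final set {E} contains the accepting state E.

Yes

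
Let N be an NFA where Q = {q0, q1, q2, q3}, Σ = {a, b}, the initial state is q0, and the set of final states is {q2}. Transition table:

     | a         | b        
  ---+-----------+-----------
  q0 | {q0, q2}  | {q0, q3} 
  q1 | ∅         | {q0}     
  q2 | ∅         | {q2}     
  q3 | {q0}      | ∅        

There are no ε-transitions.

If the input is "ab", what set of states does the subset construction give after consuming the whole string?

Start in {q0}.
Read 'a': {q0} → {q0, q2}.
Read 'b': {q0, q2} → {q0, q2, q3}.

{q0, q2, q3}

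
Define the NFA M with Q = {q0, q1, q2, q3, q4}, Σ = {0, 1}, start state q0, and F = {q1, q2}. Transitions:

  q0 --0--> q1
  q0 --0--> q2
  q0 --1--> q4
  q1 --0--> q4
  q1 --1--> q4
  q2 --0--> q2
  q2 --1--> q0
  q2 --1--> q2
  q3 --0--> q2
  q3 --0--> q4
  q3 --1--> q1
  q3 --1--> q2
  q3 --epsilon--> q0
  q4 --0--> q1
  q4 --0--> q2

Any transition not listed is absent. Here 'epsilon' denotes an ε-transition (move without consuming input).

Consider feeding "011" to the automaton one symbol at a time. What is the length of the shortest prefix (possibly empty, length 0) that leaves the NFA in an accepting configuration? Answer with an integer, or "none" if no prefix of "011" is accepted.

1

Start in {q0}.
Read '0': q0→{q1, q2}; now {q1, q2}.
None of the earlier sets intersect F, but {q1, q2} does.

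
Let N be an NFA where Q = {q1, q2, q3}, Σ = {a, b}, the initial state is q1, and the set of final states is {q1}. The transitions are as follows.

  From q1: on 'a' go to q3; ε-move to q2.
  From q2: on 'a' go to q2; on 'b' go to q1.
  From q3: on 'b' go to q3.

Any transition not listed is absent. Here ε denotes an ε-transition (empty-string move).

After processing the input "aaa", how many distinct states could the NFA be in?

Start: ε-closure({q1}) = {q1, q2}.
Read 'a': {q1, q2} → {q2, q3}.
Read 'a': {q2, q3} → {q2}.
Read 'a': {q2} → {q2}.
That set has 1 state.

1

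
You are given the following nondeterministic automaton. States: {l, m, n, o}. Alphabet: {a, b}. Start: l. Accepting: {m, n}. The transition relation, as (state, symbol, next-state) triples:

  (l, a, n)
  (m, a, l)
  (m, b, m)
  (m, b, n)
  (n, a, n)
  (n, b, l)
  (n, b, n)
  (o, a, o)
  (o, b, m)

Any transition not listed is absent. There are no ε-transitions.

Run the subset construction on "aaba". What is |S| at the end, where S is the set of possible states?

1

Start in {l}.
Read 'a': {l} → {n}.
Read 'a': {n} → {n}.
Read 'b': {n} → {l, n}.
Read 'a': {l, n} → {n}.
That set has 1 state.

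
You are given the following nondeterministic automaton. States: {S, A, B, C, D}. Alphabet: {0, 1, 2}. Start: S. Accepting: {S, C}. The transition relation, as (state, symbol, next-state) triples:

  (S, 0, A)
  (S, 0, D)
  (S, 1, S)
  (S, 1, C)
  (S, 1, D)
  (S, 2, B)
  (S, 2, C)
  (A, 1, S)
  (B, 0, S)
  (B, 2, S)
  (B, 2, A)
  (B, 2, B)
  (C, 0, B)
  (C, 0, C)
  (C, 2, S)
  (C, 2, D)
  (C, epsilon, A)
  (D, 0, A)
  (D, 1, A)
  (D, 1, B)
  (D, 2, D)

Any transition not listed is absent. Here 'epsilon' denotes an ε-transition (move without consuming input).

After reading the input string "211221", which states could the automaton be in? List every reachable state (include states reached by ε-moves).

{S, A, B, C, D}

Start in {S}.
Read '2': S→{B, C}; union {B, C}; ε-closure = {A, B, C}.
Read '1': A→{S}, B→∅, C→∅; now {S}.
Read '1': S→{S, C, D}; union {S, C, D}; ε-closure = {S, A, C, D}.
Read '2': S→{B, C}, A→∅, C→{S, D}, D→{D}; union {S, B, C, D}; ε-closure = {S, A, B, C, D}.
Read '2': S→{B, C}, A→∅, B→{S, A, B}, C→{S, D}, D→{D}; now {S, A, B, C, D}.
Read '1': S→{S, C, D}, A→{S}, B→∅, C→∅, D→{A, B}; now {S, A, B, C, D}.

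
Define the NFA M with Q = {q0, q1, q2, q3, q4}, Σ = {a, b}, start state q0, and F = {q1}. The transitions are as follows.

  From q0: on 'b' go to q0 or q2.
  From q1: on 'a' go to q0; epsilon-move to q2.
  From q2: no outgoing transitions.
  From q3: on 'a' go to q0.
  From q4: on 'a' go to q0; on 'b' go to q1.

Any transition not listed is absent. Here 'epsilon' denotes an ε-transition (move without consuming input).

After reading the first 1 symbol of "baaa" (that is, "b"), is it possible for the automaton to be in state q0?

Yes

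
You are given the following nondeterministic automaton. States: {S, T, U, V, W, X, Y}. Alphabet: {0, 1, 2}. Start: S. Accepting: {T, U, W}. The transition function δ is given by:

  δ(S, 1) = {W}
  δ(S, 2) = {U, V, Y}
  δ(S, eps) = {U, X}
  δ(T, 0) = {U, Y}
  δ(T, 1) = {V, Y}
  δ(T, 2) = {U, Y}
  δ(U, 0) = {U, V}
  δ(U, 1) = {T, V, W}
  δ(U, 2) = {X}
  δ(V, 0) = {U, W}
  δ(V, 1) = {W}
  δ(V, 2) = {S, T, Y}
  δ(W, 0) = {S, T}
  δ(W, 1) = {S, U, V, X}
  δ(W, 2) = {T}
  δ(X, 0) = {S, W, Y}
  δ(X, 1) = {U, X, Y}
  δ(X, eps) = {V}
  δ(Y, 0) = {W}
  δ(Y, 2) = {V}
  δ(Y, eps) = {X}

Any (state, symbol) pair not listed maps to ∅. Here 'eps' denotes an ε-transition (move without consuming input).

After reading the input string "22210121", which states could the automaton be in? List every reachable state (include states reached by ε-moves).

Start: ε-closure({S}) = {S, U, V, X}.
Read '2': {S, U, V, X} → {S, T, U, V, X, Y}.
Read '2': {S, T, U, V, X, Y} → {S, T, U, V, X, Y}.
Read '2': {S, T, U, V, X, Y} → {S, T, U, V, X, Y}.
Read '1': {S, T, U, V, X, Y} → {T, U, V, W, X, Y}.
Read '0': {T, U, V, W, X, Y} → {S, T, U, V, W, X, Y}.
Read '1': {S, T, U, V, W, X, Y} → {S, T, U, V, W, X, Y}.
Read '2': {S, T, U, V, W, X, Y} → {S, T, U, V, X, Y}.
Read '1': {S, T, U, V, X, Y} → {T, U, V, W, X, Y}.

{T, U, V, W, X, Y}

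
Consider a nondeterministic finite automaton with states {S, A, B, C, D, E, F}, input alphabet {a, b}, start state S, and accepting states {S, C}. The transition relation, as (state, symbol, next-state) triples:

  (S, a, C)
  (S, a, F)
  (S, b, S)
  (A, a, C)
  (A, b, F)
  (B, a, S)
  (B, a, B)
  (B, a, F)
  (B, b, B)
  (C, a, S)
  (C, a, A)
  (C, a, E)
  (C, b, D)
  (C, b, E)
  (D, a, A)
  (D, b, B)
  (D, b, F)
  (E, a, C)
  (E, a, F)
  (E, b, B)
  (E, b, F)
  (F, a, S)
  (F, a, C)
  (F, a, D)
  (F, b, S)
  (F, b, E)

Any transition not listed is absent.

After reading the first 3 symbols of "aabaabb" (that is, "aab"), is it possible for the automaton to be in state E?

Start in {S}.
Read 'a': S→{C, F}; now {C, F}.
Read 'a': C→{S, A, E}, F→{S, C, D}; now {S, A, C, D, E}.
Read 'b': S→{S}, A→{F}, C→{D, E}, D→{B, F}, E→{B, F}; now {S, B, D, E, F}.
State E is in {S, B, D, E, F}.

Yes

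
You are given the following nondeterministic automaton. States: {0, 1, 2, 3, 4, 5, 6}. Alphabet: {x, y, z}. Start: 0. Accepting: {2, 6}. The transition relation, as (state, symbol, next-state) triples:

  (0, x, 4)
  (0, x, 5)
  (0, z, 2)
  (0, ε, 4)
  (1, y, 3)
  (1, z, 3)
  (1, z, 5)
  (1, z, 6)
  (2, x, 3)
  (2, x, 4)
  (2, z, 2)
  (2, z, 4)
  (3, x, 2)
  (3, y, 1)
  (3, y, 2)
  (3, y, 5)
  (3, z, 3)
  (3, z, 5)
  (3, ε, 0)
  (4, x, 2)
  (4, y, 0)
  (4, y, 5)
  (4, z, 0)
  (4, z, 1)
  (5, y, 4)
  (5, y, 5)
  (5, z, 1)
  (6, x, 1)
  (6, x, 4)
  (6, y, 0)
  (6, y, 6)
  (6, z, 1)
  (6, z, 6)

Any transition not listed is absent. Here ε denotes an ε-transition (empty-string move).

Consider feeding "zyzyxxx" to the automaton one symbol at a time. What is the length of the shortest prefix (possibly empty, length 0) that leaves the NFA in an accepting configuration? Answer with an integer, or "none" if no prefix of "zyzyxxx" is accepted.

1

Start: ε-closure({0}) = {0, 4}.
Read 'z': {0, 4} → {0, 1, 2, 4}.
None of the earlier sets intersect F, but {0, 1, 2, 4} does.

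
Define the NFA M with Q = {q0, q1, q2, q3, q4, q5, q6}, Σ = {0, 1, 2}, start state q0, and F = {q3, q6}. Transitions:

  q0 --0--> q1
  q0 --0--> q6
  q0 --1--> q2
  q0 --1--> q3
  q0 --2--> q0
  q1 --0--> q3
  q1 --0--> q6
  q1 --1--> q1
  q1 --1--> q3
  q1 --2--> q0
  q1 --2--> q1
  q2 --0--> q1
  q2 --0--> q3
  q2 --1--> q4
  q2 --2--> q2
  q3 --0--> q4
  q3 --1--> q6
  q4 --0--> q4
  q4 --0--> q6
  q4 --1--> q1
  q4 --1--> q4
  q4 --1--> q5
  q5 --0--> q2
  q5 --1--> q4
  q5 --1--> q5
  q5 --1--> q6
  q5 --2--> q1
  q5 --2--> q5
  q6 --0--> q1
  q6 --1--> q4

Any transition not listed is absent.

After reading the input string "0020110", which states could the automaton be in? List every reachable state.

{q1, q2, q3, q4, q6}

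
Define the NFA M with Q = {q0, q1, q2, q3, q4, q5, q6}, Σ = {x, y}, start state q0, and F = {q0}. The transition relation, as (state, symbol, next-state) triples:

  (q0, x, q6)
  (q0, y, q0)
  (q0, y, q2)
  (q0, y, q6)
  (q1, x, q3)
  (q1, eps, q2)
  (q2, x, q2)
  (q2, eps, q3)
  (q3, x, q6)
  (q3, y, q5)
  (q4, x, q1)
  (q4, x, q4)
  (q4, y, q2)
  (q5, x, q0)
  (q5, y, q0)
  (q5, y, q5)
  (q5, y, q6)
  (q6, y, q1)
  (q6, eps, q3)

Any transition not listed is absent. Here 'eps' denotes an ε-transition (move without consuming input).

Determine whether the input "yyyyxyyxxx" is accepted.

No

Start in {q0}.
Read 'y': {q0} → {q0, q2, q3, q6}.
Read 'y': {q0, q2, q3, q6} → {q0, q1, q2, q3, q5, q6}.
Read 'y': {q0, q1, q2, q3, q5, q6} → {q0, q1, q2, q3, q5, q6}.
Read 'y': {q0, q1, q2, q3, q5, q6} → {q0, q1, q2, q3, q5, q6}.
Read 'x': {q0, q1, q2, q3, q5, q6} → {q0, q2, q3, q6}.
Read 'y': {q0, q2, q3, q6} → {q0, q1, q2, q3, q5, q6}.
Read 'y': {q0, q1, q2, q3, q5, q6} → {q0, q1, q2, q3, q5, q6}.
Read 'x': {q0, q1, q2, q3, q5, q6} → {q0, q2, q3, q6}.
Read 'x': {q0, q2, q3, q6} → {q2, q3, q6}.
Read 'x': {q2, q3, q6} → {q2, q3, q6}.
The final set {q2, q3, q6} contains no accepting state.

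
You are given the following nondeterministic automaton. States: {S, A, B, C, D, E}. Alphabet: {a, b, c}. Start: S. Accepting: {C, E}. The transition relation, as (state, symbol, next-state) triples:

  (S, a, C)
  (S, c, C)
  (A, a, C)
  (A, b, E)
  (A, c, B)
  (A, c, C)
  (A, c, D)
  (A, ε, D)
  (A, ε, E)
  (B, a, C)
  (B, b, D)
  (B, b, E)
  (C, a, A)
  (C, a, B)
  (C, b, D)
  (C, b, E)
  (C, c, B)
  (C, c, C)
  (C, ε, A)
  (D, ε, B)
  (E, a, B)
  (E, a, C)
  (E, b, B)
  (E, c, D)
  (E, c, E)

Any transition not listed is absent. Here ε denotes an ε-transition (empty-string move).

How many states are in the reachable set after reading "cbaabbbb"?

Start in {S}.
Read 'c': S→{C}; union {C}; ε-closure = {A, B, C, D, E}.
Read 'b': A→{E}, B→{D, E}, C→{D, E}, D→∅, E→{B}; now {B, D, E}.
Read 'a': B→{C}, D→∅, E→{B, C}; union {B, C}; ε-closure = {A, B, C, D, E}.
Read 'a': A→{C}, B→{C}, C→{A, B}, D→∅, E→{B, C}; union {A, B, C}; ε-closure = {A, B, C, D, E}.
Read 'b': A→{E}, B→{D, E}, C→{D, E}, D→∅, E→{B}; now {B, D, E}.
Read 'b': B→{D, E}, D→∅, E→{B}; now {B, D, E}.
Read 'b': B→{D, E}, D→∅, E→{B}; now {B, D, E}.
Read 'b': B→{D, E}, D→∅, E→{B}; now {B, D, E}.
That set has 3 states.

3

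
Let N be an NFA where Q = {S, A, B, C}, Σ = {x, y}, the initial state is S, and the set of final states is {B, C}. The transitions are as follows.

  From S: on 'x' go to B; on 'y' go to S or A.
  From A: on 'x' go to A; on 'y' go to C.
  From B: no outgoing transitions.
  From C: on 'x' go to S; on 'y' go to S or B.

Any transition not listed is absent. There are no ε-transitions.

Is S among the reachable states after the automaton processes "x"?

No

Start in {S}.
Read 'x': S→{B}; now {B}.
State S is not in {B}.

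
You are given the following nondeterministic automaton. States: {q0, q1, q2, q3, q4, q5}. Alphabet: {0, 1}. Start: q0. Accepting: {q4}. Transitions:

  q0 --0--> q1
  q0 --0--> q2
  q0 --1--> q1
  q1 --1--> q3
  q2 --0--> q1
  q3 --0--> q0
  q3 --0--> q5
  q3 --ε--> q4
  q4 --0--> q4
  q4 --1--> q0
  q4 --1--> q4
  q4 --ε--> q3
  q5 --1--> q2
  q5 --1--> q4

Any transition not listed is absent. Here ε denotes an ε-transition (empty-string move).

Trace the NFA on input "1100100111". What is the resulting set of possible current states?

{q0, q1, q3, q4}

Start in {q0}.
Read '1': q0→{q1}; now {q1}.
Read '1': q1→{q3}; union {q3}; ε-closure = {q3, q4}.
Read '0': q3→{q0, q5}, q4→{q4}; union {q0, q4, q5}; ε-closure = {q0, q3, q4, q5}.
Read '0': q0→{q1, q2}, q3→{q0, q5}, q4→{q4}, q5→∅; union {q0, q1, q2, q4, q5}; ε-closure = {q0, q1, q2, q3, q4, q5}.
Read '1': q0→{q1}, q1→{q3}, q2→∅, q3→∅, q4→{q0, q4}, q5→{q2, q4}; now {q0, q1, q2, q3, q4}.
Read '0': q0→{q1, q2}, q1→∅, q2→{q1}, q3→{q0, q5}, q4→{q4}; union {q0, q1, q2, q4, q5}; ε-closure = {q0, q1, q2, q3, q4, q5}.
Read '0': q0→{q1, q2}, q1→∅, q2→{q1}, q3→{q0, q5}, q4→{q4}, q5→∅; union {q0, q1, q2, q4, q5}; ε-closure = {q0, q1, q2, q3, q4, q5}.
Read '1': q0→{q1}, q1→{q3}, q2→∅, q3→∅, q4→{q0, q4}, q5→{q2, q4}; now {q0, q1, q2, q3, q4}.
Read '1': q0→{q1}, q1→{q3}, q2→∅, q3→∅, q4→{q0, q4}; now {q0, q1, q3, q4}.
Read '1': q0→{q1}, q1→{q3}, q3→∅, q4→{q0, q4}; now {q0, q1, q3, q4}.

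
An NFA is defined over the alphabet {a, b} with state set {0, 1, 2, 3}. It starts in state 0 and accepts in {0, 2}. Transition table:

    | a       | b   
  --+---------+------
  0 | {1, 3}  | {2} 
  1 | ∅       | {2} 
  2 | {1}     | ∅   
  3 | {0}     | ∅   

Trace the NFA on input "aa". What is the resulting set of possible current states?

{0}

Start in {0}.
Read 'a': {0} → {1, 3}.
Read 'a': {1, 3} → {0}.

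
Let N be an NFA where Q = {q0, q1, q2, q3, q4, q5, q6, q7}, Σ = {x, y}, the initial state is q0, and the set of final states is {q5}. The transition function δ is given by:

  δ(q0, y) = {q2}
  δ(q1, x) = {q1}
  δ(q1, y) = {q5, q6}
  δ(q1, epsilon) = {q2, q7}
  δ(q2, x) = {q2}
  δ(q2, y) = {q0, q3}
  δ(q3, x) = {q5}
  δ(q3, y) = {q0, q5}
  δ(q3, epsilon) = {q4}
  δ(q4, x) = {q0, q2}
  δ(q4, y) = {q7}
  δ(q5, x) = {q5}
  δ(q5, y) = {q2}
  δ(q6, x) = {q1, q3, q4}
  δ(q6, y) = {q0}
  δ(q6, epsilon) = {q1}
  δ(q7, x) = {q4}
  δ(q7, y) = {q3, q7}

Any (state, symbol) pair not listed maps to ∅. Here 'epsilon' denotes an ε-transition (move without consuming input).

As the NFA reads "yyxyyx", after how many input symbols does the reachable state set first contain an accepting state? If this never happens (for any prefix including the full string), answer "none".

3

Start in {q0}.
Read 'y': {q0} → {q2}.
Read 'y': {q2} → {q0, q3, q4}.
Read 'x': {q0, q3, q4} → {q0, q2, q5}.
None of the earlier sets intersect F, but {q0, q2, q5} does.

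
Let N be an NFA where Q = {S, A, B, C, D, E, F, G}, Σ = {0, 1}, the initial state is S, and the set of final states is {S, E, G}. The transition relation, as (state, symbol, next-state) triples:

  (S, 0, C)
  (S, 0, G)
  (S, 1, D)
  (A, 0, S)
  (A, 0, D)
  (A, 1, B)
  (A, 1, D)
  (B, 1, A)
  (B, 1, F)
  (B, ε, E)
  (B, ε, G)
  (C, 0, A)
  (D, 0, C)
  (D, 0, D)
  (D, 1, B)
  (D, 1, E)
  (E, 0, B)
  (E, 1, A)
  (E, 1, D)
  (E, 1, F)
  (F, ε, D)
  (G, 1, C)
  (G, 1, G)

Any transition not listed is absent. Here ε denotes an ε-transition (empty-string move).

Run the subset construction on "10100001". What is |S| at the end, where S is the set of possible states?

Start in {S}.
Read '1': {S} → {D}.
Read '0': {D} → {C, D}.
Read '1': {C, D} → {B, E, G}.
Read '0': {B, E, G} → {B, E, G}.
Read '0': {B, E, G} → {B, E, G}.
Read '0': {B, E, G} → {B, E, G}.
Read '0': {B, E, G} → {B, E, G}.
Read '1': {B, E, G} → {A, C, D, F, G}.
That set has 5 states.

5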